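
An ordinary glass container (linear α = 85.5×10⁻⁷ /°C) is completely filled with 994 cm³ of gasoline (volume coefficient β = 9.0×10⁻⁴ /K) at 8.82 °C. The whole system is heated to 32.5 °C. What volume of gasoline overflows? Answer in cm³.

20.6 cm³

The container also expands: β_container ≈ 3α = 2.565×10⁻⁵ /K
Net overflow = V₀(β_liq − 3α_cont)ΔT
β − 3α = 9.00×10⁻⁴ − 2.565×10⁻⁵ = 8.7435×10⁻⁴ /K; ΔT = 23.68 K
ΔV = 994 × 8.7435×10⁻⁴ × 23.68 = 20.6 cm³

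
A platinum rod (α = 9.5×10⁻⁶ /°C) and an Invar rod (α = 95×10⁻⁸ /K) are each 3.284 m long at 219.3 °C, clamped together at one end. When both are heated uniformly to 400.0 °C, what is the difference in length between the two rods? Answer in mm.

5.07 mm

ΔT = 180.7 K
platinum: ΔL = 9.5×10⁻⁶ × 3.284 m × 180.7 = 5.6375×10⁻³ m = 5.6375 mm
Invar: ΔL = 95×10⁻⁸ × 3.284 m × 180.7 = 5.6375×10⁻⁴ m = 0.56375 mm
difference = 5.6375 − 0.56375 = 5.07375 mm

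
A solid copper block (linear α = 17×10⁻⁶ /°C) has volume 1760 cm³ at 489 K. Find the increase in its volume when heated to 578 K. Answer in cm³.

Isotropic solid: β ≈ 3α = 5.1×10⁻⁵ /K; ΔT = 89 K
ΔV = 3αV₀ΔT = 3(17×10⁻⁶)(1760)(89) = 7.99 cm³

ΔV = 7.99 cm³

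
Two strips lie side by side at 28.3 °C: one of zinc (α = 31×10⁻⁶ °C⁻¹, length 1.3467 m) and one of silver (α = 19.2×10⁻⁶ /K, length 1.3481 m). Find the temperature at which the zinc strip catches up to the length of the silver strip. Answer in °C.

Equal length when α₁L₁ΔT − α₂L₂ΔT = L₂ − L₁ = 1.40×10⁻³ m
α₁L₁ = 4.17477×10⁻⁵, α₂L₂ = 2.588352×10⁻⁵ → Δ(αL) = 1.586418×10⁻⁵ m/K
ΔT = 1.40×10⁻³ / 1.586418×10⁻⁵ = 88.249 K, so T = 28.3 + 88.249 = 116.549 °C

T = 116.5 °C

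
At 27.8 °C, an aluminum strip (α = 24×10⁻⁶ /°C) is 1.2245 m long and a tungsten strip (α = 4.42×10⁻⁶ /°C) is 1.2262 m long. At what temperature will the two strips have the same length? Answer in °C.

L₁(1 + α₁ΔT) = L₂(1 + α₂ΔT) ⇒ ΔT = (L₂ − L₁)/(α₁L₁ − α₂L₂)
L₂ − L₁ = 1.2262 − 1.2245 = 1.70×10⁻³ m
α₁L₁ − α₂L₂ = 24×10⁻⁶×1.2245 − 4.42×10⁻⁶×1.2262 = 2.3968196×10⁻⁵ m/K
ΔT = 1.70×10⁻³ / 2.3968196×10⁻⁵ = 70.9273 K
T = 27.8 + 70.9273 = 98.7273 °C

T = 98.73 °C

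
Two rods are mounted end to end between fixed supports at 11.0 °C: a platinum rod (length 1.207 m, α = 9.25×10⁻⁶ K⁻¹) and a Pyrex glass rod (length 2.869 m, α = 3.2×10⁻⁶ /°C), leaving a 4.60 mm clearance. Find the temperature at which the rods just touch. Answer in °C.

Gap closes when ΔL₁ + ΔL₂ = 4.60 mm = 4.60×10⁻³ m
(α₁L₁ + α₂L₂)ΔT = g
α₁L₁ + α₂L₂ = 9.25×10⁻⁶×1.207 + 3.2×10⁻⁶×2.869 = 2.034555×10⁻⁵ m/K
ΔT = 4.60×10⁻³ / 2.034555×10⁻⁵ = 226.09 K
T = 11.0 + 226.09 = 237.09 °C

T = 237 °C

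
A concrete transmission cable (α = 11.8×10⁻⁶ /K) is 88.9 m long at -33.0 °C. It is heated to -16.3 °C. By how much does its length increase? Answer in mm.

ΔL = 17.5 mm

|ΔT| = |-16.3 − (-33.0)| = 16.7 K
ΔL = αL₀ΔT = (11.8×10⁻⁶)(88.9)(16.7) = 1.75×10⁻² m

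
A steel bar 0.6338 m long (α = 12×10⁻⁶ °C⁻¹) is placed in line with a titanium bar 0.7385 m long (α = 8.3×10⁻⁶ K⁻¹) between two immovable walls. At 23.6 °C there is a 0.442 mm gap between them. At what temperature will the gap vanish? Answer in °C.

T = 55.8 °C

α₁L₁ = 7.6056×10⁻⁶ m/K, α₂L₂ = 6.12955×10⁻⁶ m/K → total 1.373515×10⁻⁵ m/K
ΔT = g/(α₁L₁+α₂L₂) = 4.42×10⁻⁴ / 1.373515×10⁻⁵ = 32.180 K
T = 23.6 + 32.180 = 55.780 °C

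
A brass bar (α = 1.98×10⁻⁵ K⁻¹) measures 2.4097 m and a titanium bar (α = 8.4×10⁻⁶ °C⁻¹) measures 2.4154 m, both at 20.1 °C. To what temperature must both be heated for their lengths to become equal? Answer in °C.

Equal length when α₁L₁ΔT − α₂L₂ΔT = L₂ − L₁ = 5.70×10⁻³ m
α₁L₁ = 4.771206×10⁻⁵, α₂L₂ = 2.028936×10⁻⁵ → Δ(αL) = 2.74227×10⁻⁵ m/K
ΔT = 5.70×10⁻³ / 2.74227×10⁻⁵ = 207.857 K, so T = 20.1 + 207.857 = 227.957 °C

T = 228.0 °C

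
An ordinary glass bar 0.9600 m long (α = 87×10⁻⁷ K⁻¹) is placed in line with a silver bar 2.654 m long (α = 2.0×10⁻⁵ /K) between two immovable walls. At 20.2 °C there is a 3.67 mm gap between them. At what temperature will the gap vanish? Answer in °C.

Gap closes when ΔL₁ + ΔL₂ = 3.67 mm = 3.67×10⁻³ m
(α₁L₁ + α₂L₂)ΔT = g
α₁L₁ + α₂L₂ = 87×10⁻⁷×0.9600 + 2.0×10⁻⁵×2.654 = 6.1432×10⁻⁵ m/K
ΔT = 3.67×10⁻³ / 6.1432×10⁻⁵ = 59.741 K
T = 20.2 + 59.741 = 79.941 °C

T = 79.9 °C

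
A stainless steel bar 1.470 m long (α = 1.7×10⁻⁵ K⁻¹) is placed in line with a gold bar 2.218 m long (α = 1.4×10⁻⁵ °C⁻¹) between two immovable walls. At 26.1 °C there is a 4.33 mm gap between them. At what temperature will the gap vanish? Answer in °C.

T = 103 °C

Gap closes when ΔL₁ + ΔL₂ = 4.33 mm = 4.33×10⁻³ m
(α₁L₁ + α₂L₂)ΔT = g
α₁L₁ + α₂L₂ = 1.7×10⁻⁵×1.470 + 1.4×10⁻⁵×2.218 = 5.6042×10⁻⁵ m/K
ΔT = 4.33×10⁻³ / 5.6042×10⁻⁵ = 77.26 K
T = 26.1 + 77.26 = 103.36 °C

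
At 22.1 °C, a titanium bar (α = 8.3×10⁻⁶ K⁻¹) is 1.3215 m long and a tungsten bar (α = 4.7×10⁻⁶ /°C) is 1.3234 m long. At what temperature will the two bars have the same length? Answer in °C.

T = 422.2 °C

L₁(1 + α₁ΔT) = L₂(1 + α₂ΔT) ⇒ ΔT = (L₂ − L₁)/(α₁L₁ − α₂L₂)
L₂ − L₁ = 1.3234 − 1.3215 = 1.90×10⁻³ m
α₁L₁ − α₂L₂ = 8.3×10⁻⁶×1.3215 − 4.7×10⁻⁶×1.3234 = 4.74847×10⁻⁶ m/K
ΔT = 1.90×10⁻³ / 4.74847×10⁻⁶ = 400.129 K
T = 22.1 + 400.129 = 422.229 °C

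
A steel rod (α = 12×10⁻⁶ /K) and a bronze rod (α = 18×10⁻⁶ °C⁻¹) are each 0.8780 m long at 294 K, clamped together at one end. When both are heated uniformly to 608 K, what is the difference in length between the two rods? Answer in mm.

1.65 mm

ΔT = 314 K
steel: ΔL = 12×10⁻⁶ × 0.8780 m × 314 = 3.3083×10⁻³ m = 3.3083 mm
bronze: ΔL = 18×10⁻⁶ × 0.8780 m × 314 = 4.9625×10⁻³ m = 4.9625 mm
difference = 4.9625 − 3.3083 = 1.6542 mm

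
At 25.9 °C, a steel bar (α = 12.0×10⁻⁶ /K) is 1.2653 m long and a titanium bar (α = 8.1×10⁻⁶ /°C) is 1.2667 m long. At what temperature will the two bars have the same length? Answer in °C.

T = 310.3 °C

Equal length when α₁L₁ΔT − α₂L₂ΔT = L₂ − L₁ = 1.40×10⁻³ m
α₁L₁ = 1.51836×10⁻⁵, α₂L₂ = 1.026027×10⁻⁵ → Δ(αL) = 4.92333×10⁻⁶ m/K
ΔT = 1.40×10⁻³ / 4.92333×10⁻⁶ = 284.360 K, so T = 25.9 + 284.360 = 310.260 °C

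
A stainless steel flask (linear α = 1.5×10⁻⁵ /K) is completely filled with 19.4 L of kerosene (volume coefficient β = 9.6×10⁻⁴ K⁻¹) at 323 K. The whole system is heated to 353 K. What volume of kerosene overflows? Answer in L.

The flask also expands: β_container ≈ 3α = 4.5×10⁻⁵ /K
Net overflow = V₀(β_liq − 3α_cont)ΔT
β − 3α = 9.60×10⁻⁴ − 4.5×10⁻⁵ = 9.15×10⁻⁴ /K; ΔT = 30 K
ΔV = 19.4 × 9.15×10⁻⁴ × 30 = 0.533 L

0.533 L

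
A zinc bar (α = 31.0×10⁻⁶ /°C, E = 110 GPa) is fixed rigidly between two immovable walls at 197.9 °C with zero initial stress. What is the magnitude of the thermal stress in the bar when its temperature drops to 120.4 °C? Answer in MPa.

σ = 264 MPa

Fully constrained: the free strain ε = αΔT is blocked, so σ = Eε = EαΔT.
|ΔT| = 77.5 K
σ = 110×10⁹ × 31.0×10⁻⁶ × 77.5 = 2.64×10⁸ Pa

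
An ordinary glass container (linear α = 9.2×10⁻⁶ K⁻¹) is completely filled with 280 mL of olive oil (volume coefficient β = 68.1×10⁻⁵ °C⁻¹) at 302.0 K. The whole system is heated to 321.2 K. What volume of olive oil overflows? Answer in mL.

3.51 mL

The container also expands: β_container ≈ 3α = 2.76×10⁻⁵ /K
Net overflow = V₀(β_liq − 3α_cont)ΔT
β − 3α = 6.81×10⁻⁴ − 2.76×10⁻⁵ = 6.534×10⁻⁴ /K; ΔT = 19.2 K
ΔV = 280 × 6.534×10⁻⁴ × 19.2 = 3.51 mL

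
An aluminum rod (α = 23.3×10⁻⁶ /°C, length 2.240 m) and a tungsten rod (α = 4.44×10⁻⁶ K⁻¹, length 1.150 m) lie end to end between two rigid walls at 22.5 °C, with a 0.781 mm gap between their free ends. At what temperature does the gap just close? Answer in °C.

T = 36.1 °C

Gap closes when ΔL₁ + ΔL₂ = 0.781 mm = 7.81×10⁻⁴ m
(α₁L₁ + α₂L₂)ΔT = g
α₁L₁ + α₂L₂ = 23.3×10⁻⁶×2.240 + 4.44×10⁻⁶×1.150 = 5.7298×10⁻⁵ m/K
ΔT = 7.81×10⁻⁴ / 5.7298×10⁻⁵ = 13.630 K
T = 22.5 + 13.630 = 36.130 °C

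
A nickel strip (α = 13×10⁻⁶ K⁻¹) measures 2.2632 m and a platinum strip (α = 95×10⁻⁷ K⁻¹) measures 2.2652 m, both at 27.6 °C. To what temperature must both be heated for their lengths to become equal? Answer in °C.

L₁(1 + α₁ΔT) = L₂(1 + α₂ΔT) ⇒ ΔT = (L₂ − L₁)/(α₁L₁ − α₂L₂)
L₂ − L₁ = 2.2652 − 2.2632 = 2.00×10⁻³ m
α₁L₁ − α₂L₂ = 13×10⁻⁶×2.2632 − 95×10⁻⁷×2.2652 = 7.9022×10⁻⁶ m/K
ΔT = 2.00×10⁻³ / 7.9022×10⁻⁶ = 253.094 K
T = 27.6 + 253.094 = 280.694 °C

T = 280.7 °C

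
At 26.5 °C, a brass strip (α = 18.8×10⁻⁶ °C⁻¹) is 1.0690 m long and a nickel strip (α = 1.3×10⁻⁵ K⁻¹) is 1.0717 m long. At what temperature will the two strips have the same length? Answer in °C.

T = 464.4 °C

Equal length when α₁L₁ΔT − α₂L₂ΔT = L₂ − L₁ = 2.70×10⁻³ m
α₁L₁ = 2.00972×10⁻⁵, α₂L₂ = 1.39321×10⁻⁵ → Δ(αL) = 6.1651×10⁻⁶ m/K
ΔT = 2.70×10⁻³ / 6.1651×10⁻⁶ = 437.949 K, so T = 26.5 + 437.949 = 464.449 °C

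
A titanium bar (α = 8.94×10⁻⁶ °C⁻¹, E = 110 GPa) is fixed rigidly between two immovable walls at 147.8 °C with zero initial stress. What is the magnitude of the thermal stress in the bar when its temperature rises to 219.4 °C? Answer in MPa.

σ = 70.4 MPa

Fully constrained: the free strain ε = αΔT is blocked, so σ = Eε = EαΔT.
|ΔT| = 71.6 K
σ = 110×10⁹ × 8.94×10⁻⁶ × 71.6 = 7.04×10⁷ Pa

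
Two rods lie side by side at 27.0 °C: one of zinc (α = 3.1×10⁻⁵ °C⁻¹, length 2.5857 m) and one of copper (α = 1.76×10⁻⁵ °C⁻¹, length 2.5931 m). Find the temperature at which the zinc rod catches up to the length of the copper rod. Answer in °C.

T = 241.4 °C

Equal length when α₁L₁ΔT − α₂L₂ΔT = L₂ − L₁ = 7.40×10⁻³ m
α₁L₁ = 8.01567×10⁻⁵, α₂L₂ = 4.563856×10⁻⁵ → Δ(αL) = 3.451814×10⁻⁵ m/K
ΔT = 7.40×10⁻³ / 3.451814×10⁻⁵ = 214.380 K, so T = 27.0 + 214.380 = 241.380 °C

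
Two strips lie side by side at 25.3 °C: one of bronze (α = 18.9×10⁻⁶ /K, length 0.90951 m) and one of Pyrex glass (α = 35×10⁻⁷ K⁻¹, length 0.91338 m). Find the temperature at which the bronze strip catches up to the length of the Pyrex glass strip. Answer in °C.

L₁(1 + α₁ΔT) = L₂(1 + α₂ΔT) ⇒ ΔT = (L₂ − L₁)/(α₁L₁ − α₂L₂)
L₂ − L₁ = 0.91338 − 0.90951 = 3.87×10⁻³ m
α₁L₁ − α₂L₂ = 18.9×10⁻⁶×0.90951 − 35×10⁻⁷×0.91338 = 1.3992909×10⁻⁵ m/K
ΔT = 3.87×10⁻³ / 1.3992909×10⁻⁵ = 276.569 K
T = 25.3 + 276.569 = 301.869 °C

T = 301.9 °C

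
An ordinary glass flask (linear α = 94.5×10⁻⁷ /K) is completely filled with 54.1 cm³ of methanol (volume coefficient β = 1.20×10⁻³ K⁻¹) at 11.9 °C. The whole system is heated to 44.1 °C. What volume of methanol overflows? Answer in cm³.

The flask also expands: β_container ≈ 3α = 2.835×10⁻⁵ /K
Net overflow = V₀(β_liq − 3α_cont)ΔT
β − 3α = 1.20×10⁻³ − 2.835×10⁻⁵ = 1.17165×10⁻³ /K; ΔT = 32.2 K
ΔV = 54.1 × 1.17165×10⁻³ × 32.2 = 2.04 cm³

2.04 cm³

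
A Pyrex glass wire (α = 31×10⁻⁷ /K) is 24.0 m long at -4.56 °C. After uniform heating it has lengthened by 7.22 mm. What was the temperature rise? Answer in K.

ΔL = αL₀ΔT ⇒ ΔT = ΔL / (αL₀)
ΔT = 7.22×10⁻³ m / (31×10⁻⁷ × 24.0 m) = 97.043 K

ΔT = 97.0 K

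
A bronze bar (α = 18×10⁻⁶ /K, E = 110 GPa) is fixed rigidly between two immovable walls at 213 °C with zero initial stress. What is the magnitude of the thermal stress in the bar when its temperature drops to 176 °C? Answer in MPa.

σ = 73.3 MPa

Fully constrained: the free strain ε = αΔT is blocked, so σ = Eε = EαΔT.
|ΔT| = 37 K
σ = 110×10⁹ × 18×10⁻⁶ × 37 = 7.33×10⁷ Pa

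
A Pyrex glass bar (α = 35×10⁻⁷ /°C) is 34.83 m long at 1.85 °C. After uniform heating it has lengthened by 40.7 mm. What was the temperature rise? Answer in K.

ΔT = 334 K

ΔL = αL₀ΔT ⇒ ΔT = ΔL / (αL₀)
ΔT = 40.7×10⁻³ m / (35×10⁻⁷ × 34.83 m) = 333.87 K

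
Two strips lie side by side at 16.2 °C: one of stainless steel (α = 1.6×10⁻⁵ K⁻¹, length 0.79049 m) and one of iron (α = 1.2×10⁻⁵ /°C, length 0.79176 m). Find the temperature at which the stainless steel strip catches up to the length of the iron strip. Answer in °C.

T = 419.8 °C

Equal length when α₁L₁ΔT − α₂L₂ΔT = L₂ − L₁ = 1.27×10⁻³ m
α₁L₁ = 1.264784×10⁻⁵, α₂L₂ = 9.50112×10⁻⁶ → Δ(αL) = 3.14672×10⁻⁶ m/K
ΔT = 1.27×10⁻³ / 3.14672×10⁻⁶ = 403.595 K, so T = 16.2 + 403.595 = 419.795 °C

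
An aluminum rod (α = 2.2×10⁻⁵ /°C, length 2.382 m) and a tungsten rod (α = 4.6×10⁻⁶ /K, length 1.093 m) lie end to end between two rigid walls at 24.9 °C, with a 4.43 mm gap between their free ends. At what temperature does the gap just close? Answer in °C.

T = 102 °C

α₁L₁ = 5.2404×10⁻⁵ m/K, α₂L₂ = 5.0278×10⁻⁶ m/K → total 5.74318×10⁻⁵ m/K
ΔT = g/(α₁L₁+α₂L₂) = 4.43×10⁻³ / 5.74318×10⁻⁵ = 77.13 K
T = 24.9 + 77.13 = 102.03 °C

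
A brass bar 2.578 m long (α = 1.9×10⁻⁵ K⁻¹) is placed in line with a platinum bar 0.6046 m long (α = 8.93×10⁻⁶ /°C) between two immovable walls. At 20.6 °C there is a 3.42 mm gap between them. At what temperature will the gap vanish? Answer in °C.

Gap closes when ΔL₁ + ΔL₂ = 3.42 mm = 3.42×10⁻³ m
(α₁L₁ + α₂L₂)ΔT = g
α₁L₁ + α₂L₂ = 1.9×10⁻⁵×2.578 + 8.93×10⁻⁶×0.6046 = 5.4381078×10⁻⁵ m/K
ΔT = 3.42×10⁻³ / 5.4381078×10⁻⁵ = 62.890 K
T = 20.6 + 62.890 = 83.490 °C

T = 83.5 °C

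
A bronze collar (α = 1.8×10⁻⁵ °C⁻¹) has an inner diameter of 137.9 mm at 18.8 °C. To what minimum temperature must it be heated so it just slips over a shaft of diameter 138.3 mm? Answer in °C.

Required Δd = 138.3 − 137.9 = 0.4 mm
Δd = αd₀ΔT ⇒ ΔT = Δd/(αd₀) = 0.4 / (1.8×10⁻⁵ × 137.9) = 161.15 K
T_min = 18.8 + 161.15 = 179.95 °C

T = 180 °C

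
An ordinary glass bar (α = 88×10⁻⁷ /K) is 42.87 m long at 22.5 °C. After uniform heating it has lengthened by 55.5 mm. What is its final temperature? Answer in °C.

ΔL = αL₀ΔT ⇒ ΔT = ΔL / (αL₀)
ΔT = 55.5×10⁻³ m / (88×10⁻⁷ × 42.87 m) = 147.11 K
T = 22.5 + 147.11 = 169.61 °C

T = 170 °C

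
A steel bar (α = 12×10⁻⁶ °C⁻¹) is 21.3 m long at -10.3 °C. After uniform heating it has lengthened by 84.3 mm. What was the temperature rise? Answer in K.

ΔT = 330 K

ΔL = αL₀ΔT ⇒ ΔT = ΔL / (αL₀)
ΔT = 84.3×10⁻³ m / (12×10⁻⁶ × 21.3 m) = 329.81 K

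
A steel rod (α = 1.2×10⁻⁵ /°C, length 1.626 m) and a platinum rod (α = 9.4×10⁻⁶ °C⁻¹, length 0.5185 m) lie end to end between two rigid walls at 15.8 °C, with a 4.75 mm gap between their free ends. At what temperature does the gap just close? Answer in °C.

T = 211 °C

Gap closes when ΔL₁ + ΔL₂ = 4.75 mm = 4.75×10⁻³ m
(α₁L₁ + α₂L₂)ΔT = g
α₁L₁ + α₂L₂ = 1.2×10⁻⁵×1.626 + 9.4×10⁻⁶×0.5185 = 2.43859×10⁻⁵ m/K
ΔT = 4.75×10⁻³ / 2.43859×10⁻⁵ = 194.78 K
T = 15.8 + 194.78 = 210.58 °C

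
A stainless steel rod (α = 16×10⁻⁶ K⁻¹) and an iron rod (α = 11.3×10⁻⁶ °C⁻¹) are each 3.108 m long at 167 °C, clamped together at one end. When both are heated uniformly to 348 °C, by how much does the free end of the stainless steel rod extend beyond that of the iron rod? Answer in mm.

ΔT = 181 K
stainless steel: ΔL = 16×10⁻⁶ × 3.108 m × 181 = 9.0008×10⁻³ m = 9.0008 mm
iron: ΔL = 11.3×10⁻⁶ × 3.108 m × 181 = 6.3568×10⁻³ m = 6.3568 mm
difference = 9.0008 − 6.3568 = 2.6440 mm

2.64 mm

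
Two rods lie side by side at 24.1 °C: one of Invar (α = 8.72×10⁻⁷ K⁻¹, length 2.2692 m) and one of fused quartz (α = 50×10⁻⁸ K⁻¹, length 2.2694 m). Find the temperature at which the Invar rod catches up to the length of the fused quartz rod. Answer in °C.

L₁(1 + α₁ΔT) = L₂(1 + α₂ΔT) ⇒ ΔT = (L₂ − L₁)/(α₁L₁ − α₂L₂)
L₂ − L₁ = 2.2694 − 2.2692 = 2.00×10⁻⁴ m
α₁L₁ − α₂L₂ = 8.72×10⁻⁷×2.2692 − 50×10⁻⁸×2.2694 = 8.440424×10⁻⁷ m/K
ΔT = 2.00×10⁻⁴ / 8.440424×10⁻⁷ = 236.955 K
T = 24.1 + 236.955 = 261.055 °C

T = 261.1 °C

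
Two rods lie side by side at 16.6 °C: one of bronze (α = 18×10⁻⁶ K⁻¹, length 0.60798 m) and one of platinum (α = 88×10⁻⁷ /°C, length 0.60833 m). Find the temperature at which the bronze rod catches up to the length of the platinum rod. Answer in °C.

T = 79.21 °C

Equal length when α₁L₁ΔT − α₂L₂ΔT = L₂ − L₁ = 3.50×10⁻⁴ m
α₁L₁ = 1.094364×10⁻⁵, α₂L₂ = 5.353304×10⁻⁶ → Δ(αL) = 5.590336×10⁻⁶ m/K
ΔT = 3.50×10⁻⁴ / 5.590336×10⁻⁶ = 62.6080 K, so T = 16.6 + 62.6080 = 79.2080 °C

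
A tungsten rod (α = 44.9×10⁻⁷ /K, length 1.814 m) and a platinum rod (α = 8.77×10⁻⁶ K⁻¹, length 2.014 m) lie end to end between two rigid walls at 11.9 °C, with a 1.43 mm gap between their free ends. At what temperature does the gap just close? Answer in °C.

T = 67.3 °C

Gap closes when ΔL₁ + ΔL₂ = 1.43 mm = 1.43×10⁻³ m
(α₁L₁ + α₂L₂)ΔT = g
α₁L₁ + α₂L₂ = 44.9×10⁻⁷×1.814 + 8.77×10⁻⁶×2.014 = 2.580764×10⁻⁵ m/K
ΔT = 1.43×10⁻³ / 2.580764×10⁻⁵ = 55.410 K
T = 11.9 + 55.410 = 67.310 °C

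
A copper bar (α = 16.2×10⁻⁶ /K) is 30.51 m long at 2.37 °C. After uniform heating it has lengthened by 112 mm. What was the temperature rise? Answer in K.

ΔT = 227 K

ΔL = αL₀ΔT ⇒ ΔT = ΔL / (αL₀)
ΔT = 112×10⁻³ m / (16.2×10⁻⁶ × 30.51 m) = 226.60 K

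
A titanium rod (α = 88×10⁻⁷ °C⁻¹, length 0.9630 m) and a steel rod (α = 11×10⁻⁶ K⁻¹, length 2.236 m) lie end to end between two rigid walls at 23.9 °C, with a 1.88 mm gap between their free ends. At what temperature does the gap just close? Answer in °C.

α₁L₁ = 8.4744×10⁻⁶ m/K, α₂L₂ = 2.4596×10⁻⁵ m/K → total 3.30704×10⁻⁵ m/K
ΔT = g/(α₁L₁+α₂L₂) = 1.88×10⁻³ / 3.30704×10⁻⁵ = 56.848 K
T = 23.9 + 56.848 = 80.748 °C

T = 80.7 °C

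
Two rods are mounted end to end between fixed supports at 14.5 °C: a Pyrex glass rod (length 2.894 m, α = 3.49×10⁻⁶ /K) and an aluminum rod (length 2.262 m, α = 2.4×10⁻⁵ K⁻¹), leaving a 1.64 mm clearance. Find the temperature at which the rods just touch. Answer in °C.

α₁L₁ = 1.010006×10⁻⁵ m/K, α₂L₂ = 5.4288×10⁻⁵ m/K → total 6.438806×10⁻⁵ m/K
ΔT = g/(α₁L₁+α₂L₂) = 1.64×10⁻³ / 6.438806×10⁻⁵ = 25.471 K
T = 14.5 + 25.471 = 39.971 °C

T = 40.0 °C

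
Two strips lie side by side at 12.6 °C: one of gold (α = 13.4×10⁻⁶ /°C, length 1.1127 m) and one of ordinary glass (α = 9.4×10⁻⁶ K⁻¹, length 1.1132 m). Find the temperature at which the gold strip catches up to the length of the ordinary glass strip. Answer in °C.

T = 125.1 °C

Equal length when α₁L₁ΔT − α₂L₂ΔT = L₂ − L₁ = 5.00×10⁻⁴ m
α₁L₁ = 1.491018×10⁻⁵, α₂L₂ = 1.046408×10⁻⁵ → Δ(αL) = 4.4461×10⁻⁶ m/K
ΔT = 5.00×10⁻⁴ / 4.4461×10⁻⁶ = 112.458 K, so T = 12.6 + 112.458 = 125.058 °C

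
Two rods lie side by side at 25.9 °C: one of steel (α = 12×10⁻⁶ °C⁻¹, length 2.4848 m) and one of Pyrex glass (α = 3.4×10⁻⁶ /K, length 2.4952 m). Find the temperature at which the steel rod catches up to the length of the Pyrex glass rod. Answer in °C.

T = 513.4 °C

Equal length when α₁L₁ΔT − α₂L₂ΔT = L₂ − L₁ = 1.04×10⁻² m
α₁L₁ = 2.98176×10⁻⁵, α₂L₂ = 8.48368×10⁻⁶ → Δ(αL) = 2.133392×10⁻⁵ m/K
ΔT = 1.04×10⁻² / 2.133392×10⁻⁵ = 487.487 K, so T = 25.9 + 487.487 = 513.387 °C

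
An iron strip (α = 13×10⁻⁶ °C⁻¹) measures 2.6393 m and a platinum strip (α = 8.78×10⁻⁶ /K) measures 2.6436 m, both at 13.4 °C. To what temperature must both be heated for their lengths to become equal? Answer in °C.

T = 400.8 °C

L₁(1 + α₁ΔT) = L₂(1 + α₂ΔT) ⇒ ΔT = (L₂ − L₁)/(α₁L₁ − α₂L₂)
L₂ − L₁ = 2.6436 − 2.6393 = 4.30×10⁻³ m
α₁L₁ − α₂L₂ = 13×10⁻⁶×2.6393 − 8.78×10⁻⁶×2.6436 = 1.1100092×10⁻⁵ m/K
ΔT = 4.30×10⁻³ / 1.1100092×10⁻⁵ = 387.384 K
T = 13.4 + 387.384 = 400.784 °C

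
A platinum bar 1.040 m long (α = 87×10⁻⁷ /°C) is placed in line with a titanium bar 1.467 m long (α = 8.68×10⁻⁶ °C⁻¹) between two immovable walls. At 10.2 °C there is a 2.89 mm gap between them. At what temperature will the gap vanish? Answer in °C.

α₁L₁ = 9.048×10⁻⁶ m/K, α₂L₂ = 1.273356×10⁻⁵ m/K → total 2.178156×10⁻⁵ m/K
ΔT = g/(α₁L₁+α₂L₂) = 2.89×10⁻³ / 2.178156×10⁻⁵ = 132.68 K
T = 10.2 + 132.68 = 142.88 °C

T = 143 °C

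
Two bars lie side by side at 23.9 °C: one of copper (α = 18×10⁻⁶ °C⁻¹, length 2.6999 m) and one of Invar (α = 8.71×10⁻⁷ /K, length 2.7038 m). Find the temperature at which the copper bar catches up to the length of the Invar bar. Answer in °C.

L₁(1 + α₁ΔT) = L₂(1 + α₂ΔT) ⇒ ΔT = (L₂ − L₁)/(α₁L₁ − α₂L₂)
L₂ − L₁ = 2.7038 − 2.6999 = 3.90×10⁻³ m
α₁L₁ − α₂L₂ = 18×10⁻⁶×2.6999 − 8.71×10⁻⁷×2.7038 = 4.62431902×10⁻⁵ m/K
ΔT = 3.90×10⁻³ / 4.62431902×10⁻⁵ = 84.337 K
T = 23.9 + 84.337 = 108.237 °C

T = 108.2 °C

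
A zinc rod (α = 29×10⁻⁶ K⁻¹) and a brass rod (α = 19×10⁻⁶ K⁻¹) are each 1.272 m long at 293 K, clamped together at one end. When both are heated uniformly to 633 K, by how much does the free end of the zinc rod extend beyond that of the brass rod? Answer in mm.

ΔT = 340 K
zinc: ΔL = 29×10⁻⁶ × 1.272 m × 340 = 1.2542×10⁻² m = 12.542 mm
brass: ΔL = 19×10⁻⁶ × 1.272 m × 340 = 8.2171×10⁻³ m = 8.2171 mm
difference = 12.542 − 8.2171 = 4.3249 mm

4.32 mm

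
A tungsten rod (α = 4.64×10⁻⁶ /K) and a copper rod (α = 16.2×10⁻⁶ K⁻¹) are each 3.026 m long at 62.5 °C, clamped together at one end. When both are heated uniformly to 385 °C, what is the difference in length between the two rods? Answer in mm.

11.3 mm

ΔT = 322.5 K
tungsten: ΔL = 4.64×10⁻⁶ × 3.026 m × 322.5 = 4.5281×10⁻³ m = 4.5281 mm
copper: ΔL = 16.2×10⁻⁶ × 3.026 m × 322.5 = 1.5809×10⁻² m = 15.809 mm
difference = 15.809 − 4.5281 = 11.2809 mm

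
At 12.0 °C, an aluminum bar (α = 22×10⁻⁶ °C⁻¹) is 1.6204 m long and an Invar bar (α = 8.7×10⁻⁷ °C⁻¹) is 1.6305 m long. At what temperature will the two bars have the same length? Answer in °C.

L₁(1 + α₁ΔT) = L₂(1 + α₂ΔT) ⇒ ΔT = (L₂ − L₁)/(α₁L₁ − α₂L₂)
L₂ − L₁ = 1.6305 − 1.6204 = 1.01×10⁻² m
α₁L₁ − α₂L₂ = 22×10⁻⁶×1.6204 − 8.7×10⁻⁷×1.6305 = 3.4230265×10⁻⁵ m/K
ΔT = 1.01×10⁻² / 3.4230265×10⁻⁵ = 295.061 K
T = 12.0 + 295.061 = 307.061 °C

T = 307.1 °C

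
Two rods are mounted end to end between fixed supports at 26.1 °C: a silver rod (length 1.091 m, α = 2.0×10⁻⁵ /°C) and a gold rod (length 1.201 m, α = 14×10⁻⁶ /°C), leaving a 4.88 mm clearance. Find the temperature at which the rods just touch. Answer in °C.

T = 152 °C

α₁L₁ = 2.182×10⁻⁵ m/K, α₂L₂ = 1.6814×10⁻⁵ m/K → total 3.8634×10⁻⁵ m/K
ΔT = g/(α₁L₁+α₂L₂) = 4.88×10⁻³ / 3.8634×10⁻⁵ = 126.31 K
T = 26.1 + 126.31 = 152.41 °C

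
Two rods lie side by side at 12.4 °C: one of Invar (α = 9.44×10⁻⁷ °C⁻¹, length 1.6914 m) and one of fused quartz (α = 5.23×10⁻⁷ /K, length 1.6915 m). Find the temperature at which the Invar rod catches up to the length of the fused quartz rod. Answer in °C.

T = 152.8 °C

Equal length when α₁L₁ΔT − α₂L₂ΔT = L₂ − L₁ = 1.00×10⁻⁴ m
α₁L₁ = 1.5966816×10⁻⁶, α₂L₂ = 8.846545×10⁻⁷ → Δ(αL) = 7.120271×10⁻⁷ m/K
ΔT = 1.00×10⁻⁴ / 7.120271×10⁻⁷ = 140.444 K, so T = 12.4 + 140.444 = 152.844 °C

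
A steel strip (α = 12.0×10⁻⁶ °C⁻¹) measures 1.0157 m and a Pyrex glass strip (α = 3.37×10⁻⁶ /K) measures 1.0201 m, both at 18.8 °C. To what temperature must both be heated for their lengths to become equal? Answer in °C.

L₁(1 + α₁ΔT) = L₂(1 + α₂ΔT) ⇒ ΔT = (L₂ − L₁)/(α₁L₁ − α₂L₂)
L₂ − L₁ = 1.0201 − 1.0157 = 4.40×10⁻³ m
α₁L₁ − α₂L₂ = 12.0×10⁻⁶×1.0157 − 3.37×10⁻⁶×1.0201 = 8.750663×10⁻⁶ m/K
ΔT = 4.40×10⁻³ / 8.750663×10⁻⁶ = 502.819 K
T = 18.8 + 502.819 = 521.619 °C

T = 521.6 °C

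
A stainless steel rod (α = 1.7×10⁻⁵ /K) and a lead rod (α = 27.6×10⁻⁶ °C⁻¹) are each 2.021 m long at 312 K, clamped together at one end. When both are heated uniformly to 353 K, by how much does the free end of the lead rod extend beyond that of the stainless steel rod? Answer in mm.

0.878 mm

ΔT = 41 K
stainless steel: ΔL = 1.7×10⁻⁵ × 2.021 m × 41 = 1.4086×10⁻³ m = 1.4086 mm
lead: ΔL = 27.6×10⁻⁶ × 2.021 m × 41 = 2.2870×10⁻³ m = 2.2870 mm
difference = 2.2870 − 1.4086 = 0.8784 mm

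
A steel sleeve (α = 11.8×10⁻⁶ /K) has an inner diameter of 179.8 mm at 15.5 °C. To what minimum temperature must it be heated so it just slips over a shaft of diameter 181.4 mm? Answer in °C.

Required Δd = 181.4 − 179.8 = 1.6 mm
Δd = αd₀ΔT ⇒ ΔT = Δd/(αd₀) = 1.6 / (11.8×10⁻⁶ × 179.8) = 754.13 K
T_min = 15.5 + 754.13 = 769.63 °C

T = 770 °C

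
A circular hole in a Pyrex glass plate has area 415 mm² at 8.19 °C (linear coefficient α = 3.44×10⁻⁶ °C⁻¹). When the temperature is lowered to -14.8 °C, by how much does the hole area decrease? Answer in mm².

ΔA = 0.0656 mm²

Area coefficient ≈ 2α; |ΔT| = 22.99 K
ΔA = 2αA₀ΔT = 2(3.44×10⁻⁶)(415)(22.99) = 0.0656 mm²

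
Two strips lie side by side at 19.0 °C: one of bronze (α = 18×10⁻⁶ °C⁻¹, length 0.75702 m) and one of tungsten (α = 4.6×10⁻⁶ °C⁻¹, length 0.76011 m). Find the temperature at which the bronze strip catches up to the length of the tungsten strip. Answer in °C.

Equal length when α₁L₁ΔT − α₂L₂ΔT = L₂ − L₁ = 3.09×10⁻³ m
α₁L₁ = 1.362636×10⁻⁵, α₂L₂ = 3.496506×10⁻⁶ → Δ(αL) = 1.0129854×10⁻⁵ m/K
ΔT = 3.09×10⁻³ / 1.0129854×10⁻⁵ = 305.039 K, so T = 19.0 + 305.039 = 324.039 °C

T = 324.0 °C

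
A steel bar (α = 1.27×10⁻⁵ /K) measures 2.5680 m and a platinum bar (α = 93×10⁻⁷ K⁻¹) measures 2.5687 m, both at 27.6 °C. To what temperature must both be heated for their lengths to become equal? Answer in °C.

Equal length when α₁L₁ΔT − α₂L₂ΔT = L₂ − L₁ = 7.00×10⁻⁴ m
α₁L₁ = 3.26136×10⁻⁵, α₂L₂ = 2.388891×10⁻⁵ → Δ(αL) = 8.72469×10⁻⁶ m/K
ΔT = 7.00×10⁻⁴ / 8.72469×10⁻⁶ = 80.232 K, so T = 27.6 + 80.232 = 107.832 °C

T = 107.8 °C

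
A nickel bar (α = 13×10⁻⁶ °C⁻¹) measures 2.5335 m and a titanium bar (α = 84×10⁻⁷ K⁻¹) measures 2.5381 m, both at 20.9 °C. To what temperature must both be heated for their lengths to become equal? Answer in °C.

T = 416.9 °C

L₁(1 + α₁ΔT) = L₂(1 + α₂ΔT) ⇒ ΔT = (L₂ − L₁)/(α₁L₁ − α₂L₂)
L₂ − L₁ = 2.5381 − 2.5335 = 4.60×10⁻³ m
α₁L₁ − α₂L₂ = 13×10⁻⁶×2.5335 − 84×10⁻⁷×2.5381 = 1.161546×10⁻⁵ m/K
ΔT = 4.60×10⁻³ / 1.161546×10⁻⁵ = 396.024 K
T = 20.9 + 396.024 = 416.924 °C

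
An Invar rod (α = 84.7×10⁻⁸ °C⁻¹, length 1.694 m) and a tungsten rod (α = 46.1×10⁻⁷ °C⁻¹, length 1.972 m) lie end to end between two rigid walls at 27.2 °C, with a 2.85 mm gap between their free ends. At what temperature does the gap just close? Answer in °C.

Gap closes when ΔL₁ + ΔL₂ = 2.85 mm = 2.85×10⁻³ m
(α₁L₁ + α₂L₂)ΔT = g
α₁L₁ + α₂L₂ = 84.7×10⁻⁸×1.694 + 46.1×10⁻⁷×1.972 = 1.0525738×10⁻⁵ m/K
ΔT = 2.85×10⁻³ / 1.0525738×10⁻⁵ = 270.76 K
T = 27.2 + 270.76 = 297.96 °C

T = 298 °C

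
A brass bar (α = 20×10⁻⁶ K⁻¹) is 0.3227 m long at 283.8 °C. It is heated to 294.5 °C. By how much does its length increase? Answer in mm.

|ΔT| = |294.5 − 283.8| = 10.7 K
ΔL = αL₀ΔT = (20×10⁻⁶)(0.3227)(10.7) = 6.91×10⁻⁵ m

ΔL = 0.0691 mm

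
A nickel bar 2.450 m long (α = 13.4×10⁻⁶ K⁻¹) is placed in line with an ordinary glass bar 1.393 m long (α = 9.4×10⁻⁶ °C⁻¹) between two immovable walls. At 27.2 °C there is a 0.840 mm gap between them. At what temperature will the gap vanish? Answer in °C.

Gap closes when ΔL₁ + ΔL₂ = 0.840 mm = 8.40×10⁻⁴ m
(α₁L₁ + α₂L₂)ΔT = g
α₁L₁ + α₂L₂ = 13.4×10⁻⁶×2.450 + 9.4×10⁻⁶×1.393 = 4.59242×10⁻⁵ m/K
ΔT = 8.40×10⁻⁴ / 4.59242×10⁻⁵ = 18.291 K
T = 27.2 + 18.291 = 45.491 °C

T = 45.5 °C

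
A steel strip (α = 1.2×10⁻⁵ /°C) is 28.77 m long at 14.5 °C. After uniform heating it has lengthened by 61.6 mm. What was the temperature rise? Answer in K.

ΔL = αL₀ΔT ⇒ ΔT = ΔL / (αL₀)
ΔT = 61.6×10⁻³ m / (1.2×10⁻⁵ × 28.77 m) = 178.43 K

ΔT = 178 K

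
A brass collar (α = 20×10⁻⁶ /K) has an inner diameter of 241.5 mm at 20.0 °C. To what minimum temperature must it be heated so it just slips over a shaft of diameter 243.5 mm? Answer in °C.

T = 434 °C

Required Δd = 243.5 − 241.5 = 2.0 mm
Δd = αd₀ΔT ⇒ ΔT = Δd/(αd₀) = 2.0 / (20×10⁻⁶ × 241.5) = 414.08 K
T_min = 20.0 + 414.08 = 434.08 °C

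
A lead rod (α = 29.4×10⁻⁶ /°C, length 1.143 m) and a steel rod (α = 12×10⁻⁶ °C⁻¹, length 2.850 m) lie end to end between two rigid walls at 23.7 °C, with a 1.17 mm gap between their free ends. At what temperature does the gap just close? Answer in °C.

T = 41.0 °C

Gap closes when ΔL₁ + ΔL₂ = 1.17 mm = 1.17×10⁻³ m
(α₁L₁ + α₂L₂)ΔT = g
α₁L₁ + α₂L₂ = 29.4×10⁻⁶×1.143 + 12×10⁻⁶×2.850 = 6.78042×10⁻⁵ m/K
ΔT = 1.17×10⁻³ / 6.78042×10⁻⁵ = 17.256 K
T = 23.7 + 17.256 = 40.956 °C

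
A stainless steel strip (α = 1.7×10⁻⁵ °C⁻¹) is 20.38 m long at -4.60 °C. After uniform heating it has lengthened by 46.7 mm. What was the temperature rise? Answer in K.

ΔT = 135 K

ΔL = αL₀ΔT ⇒ ΔT = ΔL / (αL₀)
ΔT = 46.7×10⁻³ m / (1.7×10⁻⁵ × 20.38 m) = 134.79 K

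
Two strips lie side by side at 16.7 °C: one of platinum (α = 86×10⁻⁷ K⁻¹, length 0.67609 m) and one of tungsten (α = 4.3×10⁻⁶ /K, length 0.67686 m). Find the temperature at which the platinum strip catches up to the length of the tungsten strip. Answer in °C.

T = 281.9 °C

Equal length when α₁L₁ΔT − α₂L₂ΔT = L₂ − L₁ = 7.70×10⁻⁴ m
α₁L₁ = 5.814374×10⁻⁶, α₂L₂ = 2.910498×10⁻⁶ → Δ(αL) = 2.903876×10⁻⁶ m/K
ΔT = 7.70×10⁻⁴ / 2.903876×10⁻⁶ = 265.163 K, so T = 16.7 + 265.163 = 281.863 °C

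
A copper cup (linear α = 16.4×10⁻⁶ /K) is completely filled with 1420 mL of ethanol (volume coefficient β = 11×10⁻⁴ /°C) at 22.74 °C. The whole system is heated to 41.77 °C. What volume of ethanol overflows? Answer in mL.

28.4 mL

The cup also expands: β_container ≈ 3α = 4.92×10⁻⁵ /K
Net overflow = V₀(β_liq − 3α_cont)ΔT
β − 3α = 1.10×10⁻³ − 4.92×10⁻⁵ = 1.0508×10⁻³ /K; ΔT = 19.03 K
ΔV = 1420 × 1.0508×10⁻³ × 19.03 = 28.4 mL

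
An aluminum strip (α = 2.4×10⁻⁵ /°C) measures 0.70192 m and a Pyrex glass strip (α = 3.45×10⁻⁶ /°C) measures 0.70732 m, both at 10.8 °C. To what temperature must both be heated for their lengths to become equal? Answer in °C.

T = 385.6 °C

Equal length when α₁L₁ΔT − α₂L₂ΔT = L₂ − L₁ = 5.40×10⁻³ m
α₁L₁ = 1.684608×10⁻⁵, α₂L₂ = 2.440254×10⁻⁶ → Δ(αL) = 1.4405826×10⁻⁵ m/K
ΔT = 5.40×10⁻³ / 1.4405826×10⁻⁵ = 374.848 K, so T = 10.8 + 374.848 = 385.648 °C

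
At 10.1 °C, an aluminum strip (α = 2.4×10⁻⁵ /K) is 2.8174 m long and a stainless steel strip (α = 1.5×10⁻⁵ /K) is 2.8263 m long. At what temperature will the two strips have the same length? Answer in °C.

T = 363.0 °C

Equal length when α₁L₁ΔT − α₂L₂ΔT = L₂ − L₁ = 8.90×10⁻³ m
α₁L₁ = 6.76176×10⁻⁵, α₂L₂ = 4.23945×10⁻⁵ → Δ(αL) = 2.52231×10⁻⁵ m/K
ΔT = 8.90×10⁻³ / 2.52231×10⁻⁵ = 352.851 K, so T = 10.1 + 352.851 = 362.951 °C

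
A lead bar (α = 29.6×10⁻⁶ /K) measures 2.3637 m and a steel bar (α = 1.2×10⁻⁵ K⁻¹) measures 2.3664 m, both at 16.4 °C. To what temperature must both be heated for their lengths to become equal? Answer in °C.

Equal length when α₁L₁ΔT − α₂L₂ΔT = L₂ − L₁ = 2.70×10⁻³ m
α₁L₁ = 6.996552×10⁻⁵, α₂L₂ = 2.83968×10⁻⁵ → Δ(αL) = 4.156872×10⁻⁵ m/K
ΔT = 2.70×10⁻³ / 4.156872×10⁻⁵ = 64.9527 K, so T = 16.4 + 64.9527 = 81.3527 °C

T = 81.35 °C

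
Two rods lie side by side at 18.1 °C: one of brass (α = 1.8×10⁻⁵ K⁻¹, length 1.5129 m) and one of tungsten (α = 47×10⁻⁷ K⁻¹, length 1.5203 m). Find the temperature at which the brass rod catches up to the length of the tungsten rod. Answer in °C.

Equal length when α₁L₁ΔT − α₂L₂ΔT = L₂ − L₁ = 7.40×10⁻³ m
α₁L₁ = 2.72322×10⁻⁵, α₂L₂ = 7.14541×10⁻⁶ → Δ(αL) = 2.008679×10⁻⁵ m/K
ΔT = 7.40×10⁻³ / 2.008679×10⁻⁵ = 368.401 K, so T = 18.1 + 368.401 = 386.501 °C

T = 386.5 °C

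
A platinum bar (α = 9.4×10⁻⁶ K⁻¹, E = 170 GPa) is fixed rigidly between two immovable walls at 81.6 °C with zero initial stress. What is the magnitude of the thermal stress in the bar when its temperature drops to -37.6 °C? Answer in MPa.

σ = 190 MPa

Fully constrained: the free strain ε = αΔT is blocked, so σ = Eε = EαΔT.
|ΔT| = 119.2 K
σ = 170×10⁹ × 9.4×10⁻⁶ × 119.2 = 1.90×10⁸ Pa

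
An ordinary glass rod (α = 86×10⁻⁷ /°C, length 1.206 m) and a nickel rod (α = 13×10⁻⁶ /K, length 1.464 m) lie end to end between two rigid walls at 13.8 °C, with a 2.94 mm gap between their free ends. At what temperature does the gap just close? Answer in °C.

T = 114 °C

Gap closes when ΔL₁ + ΔL₂ = 2.94 mm = 2.94×10⁻³ m
(α₁L₁ + α₂L₂)ΔT = g
α₁L₁ + α₂L₂ = 86×10⁻⁷×1.206 + 13×10⁻⁶×1.464 = 2.94036×10⁻⁵ m/K
ΔT = 2.94×10⁻³ / 2.94036×10⁻⁵ = 99.99 K
T = 13.8 + 99.99 = 113.79 °C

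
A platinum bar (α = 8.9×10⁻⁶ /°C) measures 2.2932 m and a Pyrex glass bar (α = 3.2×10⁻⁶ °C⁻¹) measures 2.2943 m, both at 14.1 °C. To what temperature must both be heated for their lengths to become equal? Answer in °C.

T = 98.28 °C

Equal length when α₁L₁ΔT − α₂L₂ΔT = L₂ − L₁ = 1.10×10⁻³ m
α₁L₁ = 2.040948×10⁻⁵, α₂L₂ = 7.34176×10⁻⁶ → Δ(αL) = 1.306772×10⁻⁵ m/K
ΔT = 1.10×10⁻³ / 1.306772×10⁻⁵ = 84.1769 K, so T = 14.1 + 84.1769 = 98.2769 °C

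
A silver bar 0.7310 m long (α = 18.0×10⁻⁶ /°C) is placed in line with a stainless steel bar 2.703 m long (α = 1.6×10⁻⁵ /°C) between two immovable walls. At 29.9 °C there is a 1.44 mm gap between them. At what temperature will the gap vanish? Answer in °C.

α₁L₁ = 1.3158×10⁻⁵ m/K, α₂L₂ = 4.3248×10⁻⁵ m/K → total 5.6406×10⁻⁵ m/K
ΔT = g/(α₁L₁+α₂L₂) = 1.44×10⁻³ / 5.6406×10⁻⁵ = 25.529 K
T = 29.9 + 25.529 = 55.429 °C

T = 55.4 °C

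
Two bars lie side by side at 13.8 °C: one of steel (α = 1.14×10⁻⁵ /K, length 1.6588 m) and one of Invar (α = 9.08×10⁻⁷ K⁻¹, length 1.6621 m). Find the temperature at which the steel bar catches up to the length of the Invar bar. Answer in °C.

T = 203.4 °C

Equal length when α₁L₁ΔT − α₂L₂ΔT = L₂ − L₁ = 3.30×10⁻³ m
α₁L₁ = 1.891032×10⁻⁵, α₂L₂ = 1.5091868×10⁻⁶ → Δ(αL) = 1.74011332×10⁻⁵ m/K
ΔT = 3.30×10⁻³ / 1.74011332×10⁻⁵ = 189.643 K, so T = 13.8 + 189.643 = 203.443 °C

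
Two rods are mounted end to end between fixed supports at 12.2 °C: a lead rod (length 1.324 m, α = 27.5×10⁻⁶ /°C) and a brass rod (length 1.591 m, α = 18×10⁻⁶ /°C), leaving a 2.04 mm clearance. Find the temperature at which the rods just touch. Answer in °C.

α₁L₁ = 3.641×10⁻⁵ m/K, α₂L₂ = 2.8638×10⁻⁵ m/K → total 6.5048×10⁻⁵ m/K
ΔT = g/(α₁L₁+α₂L₂) = 2.04×10⁻³ / 6.5048×10⁻⁵ = 31.361 K
T = 12.2 + 31.361 = 43.561 °C

T = 43.6 °C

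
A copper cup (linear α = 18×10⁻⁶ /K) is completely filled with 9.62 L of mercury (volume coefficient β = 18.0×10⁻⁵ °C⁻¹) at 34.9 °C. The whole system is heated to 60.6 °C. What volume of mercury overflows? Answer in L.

The cup also expands: β_container ≈ 3α = 5.4×10⁻⁵ /K
Net overflow = V₀(β_liq − 3α_cont)ΔT
β − 3α = 1.80×10⁻⁴ − 5.4×10⁻⁵ = 1.26×10⁻⁴ /K; ΔT = 25.7 K
ΔV = 9.62 × 1.26×10⁻⁴ × 25.7 = 0.0312 L

0.0312 L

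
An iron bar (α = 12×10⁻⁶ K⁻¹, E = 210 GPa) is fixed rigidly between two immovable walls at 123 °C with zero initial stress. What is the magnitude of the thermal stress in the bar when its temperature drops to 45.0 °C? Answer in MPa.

σ = 197 MPa

Fully constrained: the free strain ε = αΔT is blocked, so σ = Eε = EαΔT.
|ΔT| = 78.0 K
σ = 210×10⁹ × 12×10⁻⁶ × 78.0 = 1.97×10⁸ Pa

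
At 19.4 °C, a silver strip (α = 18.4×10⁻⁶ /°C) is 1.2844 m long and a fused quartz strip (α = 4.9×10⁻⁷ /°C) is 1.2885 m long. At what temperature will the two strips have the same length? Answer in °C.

T = 197.6 °C

L₁(1 + α₁ΔT) = L₂(1 + α₂ΔT) ⇒ ΔT = (L₂ − L₁)/(α₁L₁ − α₂L₂)
L₂ − L₁ = 1.2885 − 1.2844 = 4.10×10⁻³ m
α₁L₁ − α₂L₂ = 18.4×10⁻⁶×1.2844 − 4.9×10⁻⁷×1.2885 = 2.3001595×10⁻⁵ m/K
ΔT = 4.10×10⁻³ / 2.3001595×10⁻⁵ = 178.249 K
T = 19.4 + 178.249 = 197.649 °C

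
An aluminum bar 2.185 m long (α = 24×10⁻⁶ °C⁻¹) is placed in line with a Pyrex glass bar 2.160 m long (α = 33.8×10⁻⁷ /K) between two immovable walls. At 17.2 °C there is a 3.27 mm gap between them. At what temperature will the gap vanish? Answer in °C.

Gap closes when ΔL₁ + ΔL₂ = 3.27 mm = 3.27×10⁻³ m
(α₁L₁ + α₂L₂)ΔT = g
α₁L₁ + α₂L₂ = 24×10⁻⁶×2.185 + 33.8×10⁻⁷×2.160 = 5.97408×10⁻⁵ m/K
ΔT = 3.27×10⁻³ / 5.97408×10⁻⁵ = 54.736 K
T = 17.2 + 54.736 = 71.936 °C

T = 71.9 °C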